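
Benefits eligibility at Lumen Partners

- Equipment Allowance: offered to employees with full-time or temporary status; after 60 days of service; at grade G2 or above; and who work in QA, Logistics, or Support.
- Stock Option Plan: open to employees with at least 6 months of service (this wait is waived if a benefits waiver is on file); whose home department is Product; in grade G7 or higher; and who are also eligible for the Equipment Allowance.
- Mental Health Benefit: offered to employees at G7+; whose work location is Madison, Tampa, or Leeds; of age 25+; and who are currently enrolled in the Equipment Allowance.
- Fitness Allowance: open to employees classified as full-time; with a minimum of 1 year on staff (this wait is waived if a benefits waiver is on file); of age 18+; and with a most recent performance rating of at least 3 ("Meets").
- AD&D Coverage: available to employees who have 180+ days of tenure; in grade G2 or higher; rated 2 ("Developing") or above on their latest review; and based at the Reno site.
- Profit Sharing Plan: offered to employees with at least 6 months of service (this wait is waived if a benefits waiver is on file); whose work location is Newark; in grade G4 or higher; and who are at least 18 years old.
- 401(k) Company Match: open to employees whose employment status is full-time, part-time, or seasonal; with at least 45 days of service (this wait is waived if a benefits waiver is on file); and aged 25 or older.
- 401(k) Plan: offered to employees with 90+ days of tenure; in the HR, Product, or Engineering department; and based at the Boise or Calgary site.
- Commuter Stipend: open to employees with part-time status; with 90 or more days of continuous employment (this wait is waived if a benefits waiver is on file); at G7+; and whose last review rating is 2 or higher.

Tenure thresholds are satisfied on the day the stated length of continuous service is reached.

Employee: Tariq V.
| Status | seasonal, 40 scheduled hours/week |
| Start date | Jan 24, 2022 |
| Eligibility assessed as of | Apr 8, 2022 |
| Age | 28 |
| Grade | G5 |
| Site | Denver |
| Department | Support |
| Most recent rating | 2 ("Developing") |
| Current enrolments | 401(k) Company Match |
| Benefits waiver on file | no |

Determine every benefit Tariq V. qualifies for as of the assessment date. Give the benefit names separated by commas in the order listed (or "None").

401(k) Company Match

Service from Jan 24, 2022 to Apr 8, 2022: 74 days.
Equipment Allowance — status seasonal ✗ (requires full-time or temporary) → not eligible.
Stock Option Plan — no waiver, service 74 days < 6 months (≈180 days) ✗ → not eligible.
Mental Health Benefit — grade G5 < G7 ✗ → not eligible.
Fitness Allowance — status seasonal ✗ (requires full-time) → not eligible.
AD&D Coverage — service 74 days < 180 days ✗ → not eligible.
Profit Sharing Plan — no waiver, service 74 days < 6 months (≈180 days) ✗ → not eligible.
401(k) Company Match — status seasonal ✓; no waiver, service 74 days ≥ 45 days ✓; age 28 ≥ 25 ✓ → eligible.
401(k) Plan — service 74 days < 90 days ✗ → not eligible.
Commuter Stipend — status seasonal ✗ (requires part-time) → not eligible.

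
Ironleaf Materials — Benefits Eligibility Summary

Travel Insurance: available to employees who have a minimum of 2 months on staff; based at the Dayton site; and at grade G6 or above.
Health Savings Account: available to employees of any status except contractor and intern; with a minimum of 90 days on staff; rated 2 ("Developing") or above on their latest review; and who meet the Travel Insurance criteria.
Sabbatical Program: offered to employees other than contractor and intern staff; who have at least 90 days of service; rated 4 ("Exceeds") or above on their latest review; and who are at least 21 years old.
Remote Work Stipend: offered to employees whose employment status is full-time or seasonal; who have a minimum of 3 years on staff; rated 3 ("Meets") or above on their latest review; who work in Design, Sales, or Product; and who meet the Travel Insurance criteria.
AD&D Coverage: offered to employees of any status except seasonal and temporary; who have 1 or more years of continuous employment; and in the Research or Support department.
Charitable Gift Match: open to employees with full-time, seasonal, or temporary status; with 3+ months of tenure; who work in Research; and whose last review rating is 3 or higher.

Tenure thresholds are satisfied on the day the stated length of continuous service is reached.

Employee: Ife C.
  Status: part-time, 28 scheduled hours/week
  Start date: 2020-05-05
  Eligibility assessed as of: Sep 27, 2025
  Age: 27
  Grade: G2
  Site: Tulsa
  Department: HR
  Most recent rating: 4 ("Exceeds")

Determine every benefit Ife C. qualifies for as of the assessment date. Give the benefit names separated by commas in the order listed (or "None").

Service from 2020-05-05 to Sep 27, 2025: 1971 days.
Travel Insurance — service 1971 days ≥ 2 months (≈60 days) ✓; site Tulsa ✗ (not Dayton) → not eligible.
Health Savings Account — status part-time ✓ (not excluded); service 1971 days ≥ 90 days ✓; rating 4 ≥ 2 ✓; not eligible for Travel Insurance ✗ → not eligible.
Sabbatical Program — status part-time ✓ (not excluded); service 1971 days ≥ 90 days ✓; rating 4 ≥ 4 ✓; age 27 ≥ 21 ✓ → eligible.
Remote Work Stipend — status part-time ✗ (requires full-time or seasonal) → not eligible.
AD&D Coverage — status part-time ✓ (not excluded); service 1971 days ≥ 1 year (≈365 days) ✓; dept HR ✗ → not eligible.
Charitable Gift Match — status part-time ✗ (requires full-time, seasonal, or temporary) → not eligible.

Sabbatical Program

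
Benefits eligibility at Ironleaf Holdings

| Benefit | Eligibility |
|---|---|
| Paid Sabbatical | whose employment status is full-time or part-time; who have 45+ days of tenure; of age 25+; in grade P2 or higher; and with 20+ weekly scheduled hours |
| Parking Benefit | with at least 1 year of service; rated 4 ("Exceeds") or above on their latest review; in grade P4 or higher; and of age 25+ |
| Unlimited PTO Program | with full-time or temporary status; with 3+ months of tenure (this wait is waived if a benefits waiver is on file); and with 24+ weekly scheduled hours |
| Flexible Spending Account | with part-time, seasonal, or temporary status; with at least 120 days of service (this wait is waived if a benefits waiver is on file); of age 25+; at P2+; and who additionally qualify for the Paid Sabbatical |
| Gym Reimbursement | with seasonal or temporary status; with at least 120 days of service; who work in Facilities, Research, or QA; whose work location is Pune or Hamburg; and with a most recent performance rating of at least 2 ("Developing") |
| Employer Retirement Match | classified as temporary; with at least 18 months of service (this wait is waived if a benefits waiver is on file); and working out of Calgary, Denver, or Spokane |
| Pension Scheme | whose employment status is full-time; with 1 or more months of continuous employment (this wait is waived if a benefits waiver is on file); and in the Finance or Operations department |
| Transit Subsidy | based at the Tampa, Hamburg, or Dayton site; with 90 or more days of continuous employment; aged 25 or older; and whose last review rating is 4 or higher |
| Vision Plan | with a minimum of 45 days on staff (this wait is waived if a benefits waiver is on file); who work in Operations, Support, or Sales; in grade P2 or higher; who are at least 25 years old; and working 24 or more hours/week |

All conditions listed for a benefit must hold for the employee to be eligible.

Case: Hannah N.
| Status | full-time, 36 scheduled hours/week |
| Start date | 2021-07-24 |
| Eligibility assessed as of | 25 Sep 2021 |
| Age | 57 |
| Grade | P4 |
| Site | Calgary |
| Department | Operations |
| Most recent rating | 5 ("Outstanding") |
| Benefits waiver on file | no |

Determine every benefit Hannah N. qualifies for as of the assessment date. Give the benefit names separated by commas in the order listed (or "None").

Paid Sabbatical, Pension Scheme, Vision Plan

Service from 2021-07-24 to 25 Sep 2021: 63 days.
Paid Sabbatical — status full-time ✓; service 63 days ≥ 45 days ✓; age 57 ≥ 25 ✓; grade P4 ≥ P2 ✓; 36 hrs/wk ≥ 20 ✓ → eligible.
Parking Benefit — service 63 days < 1 year (≈365 days) ✗ → not eligible.
Unlimited PTO Program — status full-time ✓; no waiver, service 63 days < 3 months (≈90 days) ✗ → not eligible.
Flexible Spending Account — status full-time ✗ (requires part-time, seasonal, or temporary) → not eligible.
Gym Reimbursement — status full-time ✗ (requires seasonal or temporary) → not eligible.
Employer Retirement Match — status full-time ✗ (requires temporary) → not eligible.
Pension Scheme — status full-time ✓; no waiver, service 63 days ≥ 1 month (≈30 days) ✓; dept Operations ✓ → eligible.
Transit Subsidy — site Calgary ✗ (not Tampa, Hamburg, or Dayton) → not eligible.
Vision Plan — no waiver, service 63 days ≥ 45 days ✓; dept Operations ✓; grade P4 ≥ P2 ✓; age 57 ≥ 25 ✓; 36 hrs/wk ≥ 24 ✓ → eligible.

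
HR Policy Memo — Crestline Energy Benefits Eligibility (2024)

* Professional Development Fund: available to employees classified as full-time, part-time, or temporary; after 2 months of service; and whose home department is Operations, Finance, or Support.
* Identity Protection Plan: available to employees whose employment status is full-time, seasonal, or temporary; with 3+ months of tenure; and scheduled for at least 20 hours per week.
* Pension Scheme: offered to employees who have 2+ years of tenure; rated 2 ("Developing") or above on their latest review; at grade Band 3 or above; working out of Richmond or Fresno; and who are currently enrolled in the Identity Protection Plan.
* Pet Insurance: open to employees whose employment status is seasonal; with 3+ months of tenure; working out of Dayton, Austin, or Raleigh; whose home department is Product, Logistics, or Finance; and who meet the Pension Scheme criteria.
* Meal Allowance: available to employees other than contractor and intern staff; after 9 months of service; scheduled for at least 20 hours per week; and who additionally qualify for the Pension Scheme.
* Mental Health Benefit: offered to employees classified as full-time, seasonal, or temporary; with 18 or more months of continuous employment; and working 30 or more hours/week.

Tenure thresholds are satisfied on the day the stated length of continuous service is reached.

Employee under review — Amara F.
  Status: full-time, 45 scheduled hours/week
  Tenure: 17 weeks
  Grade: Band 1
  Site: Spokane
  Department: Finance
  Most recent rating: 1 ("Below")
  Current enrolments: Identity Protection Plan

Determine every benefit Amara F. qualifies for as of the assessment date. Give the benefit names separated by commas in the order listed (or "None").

Professional Development Fund, Identity Protection Plan

Professional Development Fund — status full-time ✓; service 17 weeks ≥ 2 months (≈60 days) ✓; dept Finance ✓ → eligible.
Identity Protection Plan — status full-time ✓; service 17 weeks ≥ 3 months (≈90 days) ✓; 45 hrs/wk ≥ 20 ✓ → eligible.
Pension Scheme — service 17 weeks < 2 years (≈730 days) ✗ → not eligible.
Pet Insurance — status full-time ✗ (requires seasonal) → not eligible.
Meal Allowance — status full-time ✓ (not excluded); service 17 weeks < 9 months (≈270 days) ✗ → not eligible.
Mental Health Benefit — status full-time ✓; service 17 weeks < 18 months (≈540 days) ✗ → not eligible.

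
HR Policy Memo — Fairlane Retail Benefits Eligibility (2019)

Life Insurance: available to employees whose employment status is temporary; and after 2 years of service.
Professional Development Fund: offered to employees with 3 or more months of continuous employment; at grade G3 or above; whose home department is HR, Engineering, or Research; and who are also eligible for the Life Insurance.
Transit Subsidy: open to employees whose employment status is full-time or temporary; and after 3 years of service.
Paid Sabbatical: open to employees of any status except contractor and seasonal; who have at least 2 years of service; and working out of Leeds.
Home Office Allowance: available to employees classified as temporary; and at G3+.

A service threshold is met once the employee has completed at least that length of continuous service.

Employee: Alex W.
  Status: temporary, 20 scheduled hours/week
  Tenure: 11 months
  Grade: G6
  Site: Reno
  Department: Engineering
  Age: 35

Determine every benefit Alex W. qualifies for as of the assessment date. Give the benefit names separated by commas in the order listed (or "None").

Life Insurance — status temporary ✓; service 11 months < 2 years (≈730 days) ✗ → not eligible.
Professional Development Fund — service 11 months ≥ 3 months ✓; grade G6 ≥ G3 ✓; dept Engineering ✓; not eligible for Life Insurance ✗ → not eligible.
Transit Subsidy — status temporary ✓; service 11 months < 3 years (≈1095 days) ✗ → not eligible.
Paid Sabbatical — status temporary ✓ (not excluded); service 11 months < 2 years (≈730 days) ✗ → not eligible.
Home Office Allowance — status temporary ✓; grade G6 ≥ G3 ✓ → eligible.

Home Office Allowance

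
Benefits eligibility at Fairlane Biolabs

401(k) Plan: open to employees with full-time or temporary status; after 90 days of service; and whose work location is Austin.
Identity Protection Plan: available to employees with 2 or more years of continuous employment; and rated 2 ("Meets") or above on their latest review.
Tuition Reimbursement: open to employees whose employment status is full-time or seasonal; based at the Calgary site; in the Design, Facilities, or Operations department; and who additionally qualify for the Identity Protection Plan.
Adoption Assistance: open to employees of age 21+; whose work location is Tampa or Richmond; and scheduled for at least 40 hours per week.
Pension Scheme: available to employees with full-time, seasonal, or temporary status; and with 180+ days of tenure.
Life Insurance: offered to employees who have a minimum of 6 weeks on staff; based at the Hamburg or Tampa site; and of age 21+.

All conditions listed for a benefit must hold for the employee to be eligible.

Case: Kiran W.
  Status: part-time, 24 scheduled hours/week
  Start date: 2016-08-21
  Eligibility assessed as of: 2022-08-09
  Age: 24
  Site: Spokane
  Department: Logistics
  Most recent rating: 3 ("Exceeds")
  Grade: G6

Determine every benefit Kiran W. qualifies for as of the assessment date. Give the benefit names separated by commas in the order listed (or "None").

Identity Protection Plan

Service from 2016-08-21 to 2022-08-09: 2179 days.
401(k) Plan — status part-time ✗ (requires full-time or temporary) → not eligible.
Identity Protection Plan — service 2179 days ≥ 2 years (≈730 days) ✓; rating 3 ≥ 2 ✓ → eligible.
Tuition Reimbursement — status part-time ✗ (requires full-time or seasonal) → not eligible.
Adoption Assistance — age 24 ≥ 21 ✓; site Spokane ✗ (not Tampa or Richmond) → not eligible.
Pension Scheme — status part-time ✗ (requires full-time, seasonal, or temporary) → not eligible.
Life Insurance — service 2179 days ≥ 6 weeks (≈42 days) ✓; site Spokane ✗ (not Hamburg or Tampa) → not eligible.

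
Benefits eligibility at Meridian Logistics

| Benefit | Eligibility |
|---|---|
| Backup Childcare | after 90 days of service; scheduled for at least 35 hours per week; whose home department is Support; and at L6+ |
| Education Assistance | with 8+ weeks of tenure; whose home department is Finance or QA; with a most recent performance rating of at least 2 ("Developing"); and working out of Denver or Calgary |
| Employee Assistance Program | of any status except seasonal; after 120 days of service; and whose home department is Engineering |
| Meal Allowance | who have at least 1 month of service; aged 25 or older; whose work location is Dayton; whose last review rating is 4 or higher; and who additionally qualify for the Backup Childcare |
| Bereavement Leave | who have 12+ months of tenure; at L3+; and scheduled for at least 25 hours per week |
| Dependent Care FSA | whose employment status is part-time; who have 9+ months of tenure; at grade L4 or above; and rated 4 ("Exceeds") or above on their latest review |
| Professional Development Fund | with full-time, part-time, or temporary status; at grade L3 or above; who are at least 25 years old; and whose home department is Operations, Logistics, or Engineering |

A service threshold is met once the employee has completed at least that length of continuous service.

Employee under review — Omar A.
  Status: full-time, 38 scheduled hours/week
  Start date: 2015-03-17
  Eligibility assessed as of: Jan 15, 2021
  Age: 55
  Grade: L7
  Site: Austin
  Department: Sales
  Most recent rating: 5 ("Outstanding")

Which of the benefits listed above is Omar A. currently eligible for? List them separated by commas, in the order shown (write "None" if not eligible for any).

Service from 2015-03-17 to Jan 15, 2021: 2131 days.
Backup Childcare — service 2131 days ≥ 90 days ✓; 38 hrs/wk ≥ 35 ✓; dept Sales ✗ → not eligible.
Education Assistance — service 2131 days ≥ 8 weeks (≈56 days) ✓; dept Sales ✗ → not eligible.
Employee Assistance Program — status full-time ✓ (not excluded); service 2131 days ≥ 120 days ✓; dept Sales ✗ → not eligible.
Meal Allowance — service 2131 days ≥ 1 month (≈30 days) ✓; age 55 ≥ 25 ✓; site Austin ✗ (not Dayton) → not eligible.
Bereavement Leave — service 2131 days ≥ 12 months (≈360 days) ✓; grade L7 ≥ L3 ✓; 38 hrs/wk ≥ 25 ✓ → eligible.
Dependent Care FSA — status full-time ✗ (requires part-time) → not eligible.
Professional Development Fund — status full-time ✓; grade L7 ≥ L3 ✓; age 55 ≥ 25 ✓; dept Sales ✗ → not eligible.

Bereavement Leave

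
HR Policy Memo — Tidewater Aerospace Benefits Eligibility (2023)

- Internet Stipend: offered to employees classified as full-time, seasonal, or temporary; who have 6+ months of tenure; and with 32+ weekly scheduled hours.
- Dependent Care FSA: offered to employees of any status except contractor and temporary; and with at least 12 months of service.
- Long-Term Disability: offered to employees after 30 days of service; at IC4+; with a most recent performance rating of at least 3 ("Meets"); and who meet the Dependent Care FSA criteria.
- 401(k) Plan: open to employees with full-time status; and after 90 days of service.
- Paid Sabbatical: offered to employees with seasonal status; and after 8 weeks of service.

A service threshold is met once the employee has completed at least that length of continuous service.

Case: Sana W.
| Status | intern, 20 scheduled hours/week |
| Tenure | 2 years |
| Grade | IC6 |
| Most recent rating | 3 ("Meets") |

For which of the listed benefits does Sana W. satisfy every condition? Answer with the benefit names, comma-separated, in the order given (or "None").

Internet Stipend — status intern ✗ (requires full-time, seasonal, or temporary) → not eligible.
Dependent Care FSA — status intern ✓ (not excluded); service 2 years ≥ 12 months (≈360 days) ✓ → eligible.
Long-Term Disability — service 2 years ≥ 30 days ✓; grade IC6 ≥ IC4 ✓; rating 3 ≥ 3 ✓; eligible for Dependent Care FSA ✓ → eligible.
401(k) Plan — status intern ✗ (requires full-time) → not eligible.
Paid Sabbatical — status intern ✗ (requires seasonal) → not eligible.

Dependent Care FSA, Long-Term Disability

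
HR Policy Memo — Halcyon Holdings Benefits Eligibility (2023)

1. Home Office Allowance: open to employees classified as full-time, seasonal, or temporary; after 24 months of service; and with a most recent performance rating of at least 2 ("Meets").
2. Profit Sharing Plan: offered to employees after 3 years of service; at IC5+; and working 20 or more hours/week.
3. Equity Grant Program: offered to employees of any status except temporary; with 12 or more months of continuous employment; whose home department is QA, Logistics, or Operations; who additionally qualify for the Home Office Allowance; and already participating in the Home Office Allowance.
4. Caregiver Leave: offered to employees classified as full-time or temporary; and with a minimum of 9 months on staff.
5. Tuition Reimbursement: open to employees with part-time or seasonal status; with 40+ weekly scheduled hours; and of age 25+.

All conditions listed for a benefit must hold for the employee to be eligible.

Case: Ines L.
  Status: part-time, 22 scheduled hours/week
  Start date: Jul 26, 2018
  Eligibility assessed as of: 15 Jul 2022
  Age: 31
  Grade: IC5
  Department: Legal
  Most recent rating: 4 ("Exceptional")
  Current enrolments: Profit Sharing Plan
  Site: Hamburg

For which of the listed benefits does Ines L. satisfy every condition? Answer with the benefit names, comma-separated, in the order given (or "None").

Profit Sharing Plan

Service from Jul 26, 2018 to 15 Jul 2022: 1450 days.
Home Office Allowance — status part-time ✗ (requires full-time, seasonal, or temporary) → not eligible.
Profit Sharing Plan — service 1450 days ≥ 3 years (≈1095 days) ✓; grade IC5 ≥ IC5 ✓; 22 hrs/wk ≥ 20 ✓ → eligible.
Equity Grant Program — status part-time ✓ (not excluded); service 1450 days ≥ 12 months (≈360 days) ✓; dept Legal ✗ → not eligible.
Caregiver Leave — status part-time ✗ (requires full-time or temporary) → not eligible.
Tuition Reimbursement — status part-time ✓; 22 hrs/wk < 40 ✗ → not eligible.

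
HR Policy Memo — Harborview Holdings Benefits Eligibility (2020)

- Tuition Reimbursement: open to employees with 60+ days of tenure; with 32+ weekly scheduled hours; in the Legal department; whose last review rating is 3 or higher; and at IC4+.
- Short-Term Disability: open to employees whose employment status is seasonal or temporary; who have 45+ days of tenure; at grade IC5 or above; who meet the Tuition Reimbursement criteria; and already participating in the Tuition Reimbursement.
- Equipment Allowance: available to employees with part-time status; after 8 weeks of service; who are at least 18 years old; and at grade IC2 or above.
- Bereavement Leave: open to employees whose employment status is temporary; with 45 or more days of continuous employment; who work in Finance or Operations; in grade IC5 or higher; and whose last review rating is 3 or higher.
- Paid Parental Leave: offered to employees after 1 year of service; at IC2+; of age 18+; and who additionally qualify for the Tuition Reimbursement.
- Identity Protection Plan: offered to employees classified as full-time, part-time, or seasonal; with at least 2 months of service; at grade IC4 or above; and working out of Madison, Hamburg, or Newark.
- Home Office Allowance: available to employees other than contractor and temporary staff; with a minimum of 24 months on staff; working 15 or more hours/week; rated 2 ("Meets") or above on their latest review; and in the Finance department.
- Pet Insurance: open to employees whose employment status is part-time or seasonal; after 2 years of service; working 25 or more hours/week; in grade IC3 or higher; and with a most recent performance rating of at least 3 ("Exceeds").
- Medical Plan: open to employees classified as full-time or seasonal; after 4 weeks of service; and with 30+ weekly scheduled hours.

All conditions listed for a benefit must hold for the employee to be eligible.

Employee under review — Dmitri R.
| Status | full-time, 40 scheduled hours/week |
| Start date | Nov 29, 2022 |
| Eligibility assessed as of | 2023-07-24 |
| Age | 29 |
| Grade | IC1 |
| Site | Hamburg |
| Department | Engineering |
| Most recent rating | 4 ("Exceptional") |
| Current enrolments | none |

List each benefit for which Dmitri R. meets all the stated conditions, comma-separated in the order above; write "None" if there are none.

Service from Nov 29, 2022 to 2023-07-24: 237 days.
Tuition Reimbursement — service 237 days ≥ 60 days ✓; 40 hrs/wk ≥ 32 ✓; dept Engineering ✗ → not eligible.
Short-Term Disability — status full-time ✗ (requires seasonal or temporary) → not eligible.
Equipment Allowance — status full-time ✗ (requires part-time) → not eligible.
Bereavement Leave — status full-time ✗ (requires temporary) → not eligible.
Paid Parental Leave — service 237 days < 1 year (≈365 days) ✗ → not eligible.
Identity Protection Plan — status full-time ✓; service 237 days ≥ 2 months (≈60 days) ✓; grade IC1 < IC4 ✗ → not eligible.
Home Office Allowance — status full-time ✓ (not excluded); service 237 days < 24 months (≈720 days) ✗ → not eligible.
Pet Insurance — status full-time ✗ (requires part-time or seasonal) → not eligible.
Medical Plan — status full-time ✓; service 237 days ≥ 4 weeks (≈28 days) ✓; 40 hrs/wk ≥ 30 ✓ → eligible.

Medical Plan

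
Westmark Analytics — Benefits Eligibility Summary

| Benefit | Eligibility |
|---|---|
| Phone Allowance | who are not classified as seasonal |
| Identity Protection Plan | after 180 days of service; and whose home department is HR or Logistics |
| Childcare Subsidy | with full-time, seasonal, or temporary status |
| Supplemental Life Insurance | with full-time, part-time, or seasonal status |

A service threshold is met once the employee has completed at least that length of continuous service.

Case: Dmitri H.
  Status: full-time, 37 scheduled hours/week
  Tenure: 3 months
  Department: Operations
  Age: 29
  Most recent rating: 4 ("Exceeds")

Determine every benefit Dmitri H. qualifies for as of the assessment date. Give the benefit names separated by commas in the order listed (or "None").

Phone Allowance, Childcare Subsidy, Supplemental Life Insurance

Phone Allowance — status full-time ✓ (not excluded) → eligible.
Identity Protection Plan — service 3 months < 180 days ✗ → not eligible.
Childcare Subsidy — status full-time ✓ → eligible.
Supplemental Life Insurance — status full-time ✓ → eligible.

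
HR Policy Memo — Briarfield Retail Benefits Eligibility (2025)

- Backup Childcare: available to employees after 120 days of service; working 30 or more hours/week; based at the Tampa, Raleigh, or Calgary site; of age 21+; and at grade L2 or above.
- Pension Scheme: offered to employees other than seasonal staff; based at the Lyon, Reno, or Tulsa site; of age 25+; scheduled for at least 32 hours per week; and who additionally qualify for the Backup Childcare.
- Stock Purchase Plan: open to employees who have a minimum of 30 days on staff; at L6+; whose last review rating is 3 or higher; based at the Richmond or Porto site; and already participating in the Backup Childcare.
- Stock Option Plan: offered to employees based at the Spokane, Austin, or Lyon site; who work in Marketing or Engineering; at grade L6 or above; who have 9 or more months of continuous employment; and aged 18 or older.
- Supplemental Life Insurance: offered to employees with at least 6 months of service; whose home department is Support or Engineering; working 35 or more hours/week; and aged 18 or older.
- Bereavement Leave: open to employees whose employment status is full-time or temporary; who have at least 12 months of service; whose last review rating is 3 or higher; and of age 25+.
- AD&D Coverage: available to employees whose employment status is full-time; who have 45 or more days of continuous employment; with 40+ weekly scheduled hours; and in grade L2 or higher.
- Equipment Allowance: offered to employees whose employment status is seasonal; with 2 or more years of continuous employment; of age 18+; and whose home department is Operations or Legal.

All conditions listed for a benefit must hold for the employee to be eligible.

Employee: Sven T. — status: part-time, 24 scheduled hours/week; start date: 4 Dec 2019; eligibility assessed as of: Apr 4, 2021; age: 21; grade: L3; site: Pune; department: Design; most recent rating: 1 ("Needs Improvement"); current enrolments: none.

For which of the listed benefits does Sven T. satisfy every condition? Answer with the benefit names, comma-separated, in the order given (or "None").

Service from 4 Dec 2019 to Apr 4, 2021: 487 days.
Backup Childcare — service 487 days ≥ 120 days ✓; 24 hrs/wk < 30 ✗ → not eligible.
Pension Scheme — status part-time ✓ (not excluded); site Pune ✗ (not Lyon, Reno, or Tulsa) → not eligible.
Stock Purchase Plan — service 487 days ≥ 30 days ✓; grade L3 < L6 ✗ → not eligible.
Stock Option Plan — site Pune ✗ (not Spokane, Austin, or Lyon) → not eligible.
Supplemental Life Insurance — service 487 days ≥ 6 months (≈180 days) ✓; dept Design ✗ → not eligible.
Bereavement Leave — status part-time ✗ (requires full-time or temporary) → not eligible.
AD&D Coverage — status part-time ✗ (requires full-time) → not eligible.
Equipment Allowance — status part-time ✗ (requires seasonal) → not eligible.

None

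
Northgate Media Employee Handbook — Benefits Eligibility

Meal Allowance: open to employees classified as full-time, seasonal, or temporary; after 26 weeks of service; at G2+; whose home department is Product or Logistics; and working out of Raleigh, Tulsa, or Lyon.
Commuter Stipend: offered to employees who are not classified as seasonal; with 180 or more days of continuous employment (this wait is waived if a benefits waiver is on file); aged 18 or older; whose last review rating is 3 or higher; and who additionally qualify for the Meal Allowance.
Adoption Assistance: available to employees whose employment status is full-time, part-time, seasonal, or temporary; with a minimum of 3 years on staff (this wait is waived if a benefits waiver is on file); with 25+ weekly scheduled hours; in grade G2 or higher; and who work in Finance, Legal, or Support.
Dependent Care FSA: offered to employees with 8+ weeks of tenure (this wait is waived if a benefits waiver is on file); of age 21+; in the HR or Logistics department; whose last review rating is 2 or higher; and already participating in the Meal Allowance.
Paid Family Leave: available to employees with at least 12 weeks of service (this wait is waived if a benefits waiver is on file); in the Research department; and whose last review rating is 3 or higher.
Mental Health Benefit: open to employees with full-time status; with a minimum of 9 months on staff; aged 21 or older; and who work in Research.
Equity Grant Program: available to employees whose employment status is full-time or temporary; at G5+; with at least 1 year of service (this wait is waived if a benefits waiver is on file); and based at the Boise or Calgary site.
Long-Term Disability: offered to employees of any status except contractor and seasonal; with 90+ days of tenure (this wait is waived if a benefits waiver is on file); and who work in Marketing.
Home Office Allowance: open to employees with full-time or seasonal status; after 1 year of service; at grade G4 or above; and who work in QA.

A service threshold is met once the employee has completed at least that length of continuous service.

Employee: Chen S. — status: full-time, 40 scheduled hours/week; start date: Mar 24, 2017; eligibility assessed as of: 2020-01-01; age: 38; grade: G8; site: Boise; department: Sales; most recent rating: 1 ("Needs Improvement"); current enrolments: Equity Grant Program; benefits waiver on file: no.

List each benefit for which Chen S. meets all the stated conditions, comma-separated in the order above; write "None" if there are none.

Service from Mar 24, 2017 to 2020-01-01: 1013 days.
Meal Allowance — status full-time ✓; service 1013 days ≥ 26 weeks (≈182 days) ✓; grade G8 ≥ G2 ✓; dept Sales ✗ → not eligible.
Commuter Stipend — status full-time ✓ (not excluded); no waiver, service 1013 days ≥ 180 days ✓; age 38 ≥ 18 ✓; rating 1 < 3 ✗ → not eligible.
Adoption Assistance — status full-time ✓; no waiver, service 1013 days < 3 years (≈1095 days) ✗ → not eligible.
Dependent Care FSA — no waiver, service 1013 days ≥ 8 weeks (≈56 days) ✓; age 38 ≥ 21 ✓; dept Sales ✗ → not eligible.
Paid Family Leave — no waiver, service 1013 days ≥ 12 weeks (≈84 days) ✓; dept Sales ✗ → not eligible.
Mental Health Benefit — status full-time ✓; service 1013 days ≥ 9 months (≈270 days) ✓; age 38 ≥ 21 ✓; dept Sales ✗ → not eligible.
Equity Grant Program — status full-time ✓; grade G8 ≥ G5 ✓; no waiver, service 1013 days ≥ 1 year (≈365 days) ✓; site Boise ✓ → eligible.
Long-Term Disability — status full-time ✓ (not excluded); no waiver, service 1013 days ≥ 90 days ✓; dept Sales ✗ → not eligible.
Home Office Allowance — status full-time ✓; service 1013 days ≥ 1 year (≈365 days) ✓; grade G8 ≥ G4 ✓; dept Sales ✗ → not eligible.

Equity Grant Program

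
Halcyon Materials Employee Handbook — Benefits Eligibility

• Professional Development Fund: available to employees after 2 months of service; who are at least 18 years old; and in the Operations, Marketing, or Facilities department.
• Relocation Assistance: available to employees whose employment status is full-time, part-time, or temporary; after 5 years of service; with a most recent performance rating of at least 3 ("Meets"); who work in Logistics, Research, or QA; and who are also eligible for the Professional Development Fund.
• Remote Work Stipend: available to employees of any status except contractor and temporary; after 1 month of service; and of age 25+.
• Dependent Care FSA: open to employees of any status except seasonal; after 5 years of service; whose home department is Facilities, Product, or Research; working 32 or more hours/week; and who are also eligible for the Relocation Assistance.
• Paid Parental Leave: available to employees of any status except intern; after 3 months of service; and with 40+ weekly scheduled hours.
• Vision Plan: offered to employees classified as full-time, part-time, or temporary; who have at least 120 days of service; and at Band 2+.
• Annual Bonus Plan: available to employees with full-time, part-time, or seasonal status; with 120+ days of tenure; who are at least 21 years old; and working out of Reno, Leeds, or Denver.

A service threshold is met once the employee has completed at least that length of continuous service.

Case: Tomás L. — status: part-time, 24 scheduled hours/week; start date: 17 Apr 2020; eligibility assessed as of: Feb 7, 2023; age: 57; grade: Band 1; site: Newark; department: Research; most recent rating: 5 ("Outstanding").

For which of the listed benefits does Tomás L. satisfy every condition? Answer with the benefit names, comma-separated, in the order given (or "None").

Remote Work Stipend

Service from 17 Apr 2020 to Feb 7, 2023: 1026 days.
Professional Development Fund — service 1026 days ≥ 2 months (≈60 days) ✓; age 57 ≥ 18 ✓; dept Research ✗ → not eligible.
Relocation Assistance — status part-time ✓; service 1026 days < 5 years (≈1825 days) ✗ → not eligible.
Remote Work Stipend — status part-time ✓ (not excluded); service 1026 days ≥ 1 month (≈30 days) ✓; age 57 ≥ 25 ✓ → eligible.
Dependent Care FSA — status part-time ✓ (not excluded); service 1026 days < 5 years (≈1825 days) ✗ → not eligible.
Paid Parental Leave — status part-time ✓ (not excluded); service 1026 days ≥ 3 months (≈90 days) ✓; 24 hrs/wk < 40 ✗ → not eligible.
Vision Plan — status part-time ✓; service 1026 days ≥ 120 days ✓; grade Band 1 < Band 2 ✗ → not eligible.
Annual Bonus Plan — status part-time ✓; service 1026 days ≥ 120 days ✓; age 57 ≥ 21 ✓; site Newark ✗ (not Reno, Leeds, or Denver) → not eligible.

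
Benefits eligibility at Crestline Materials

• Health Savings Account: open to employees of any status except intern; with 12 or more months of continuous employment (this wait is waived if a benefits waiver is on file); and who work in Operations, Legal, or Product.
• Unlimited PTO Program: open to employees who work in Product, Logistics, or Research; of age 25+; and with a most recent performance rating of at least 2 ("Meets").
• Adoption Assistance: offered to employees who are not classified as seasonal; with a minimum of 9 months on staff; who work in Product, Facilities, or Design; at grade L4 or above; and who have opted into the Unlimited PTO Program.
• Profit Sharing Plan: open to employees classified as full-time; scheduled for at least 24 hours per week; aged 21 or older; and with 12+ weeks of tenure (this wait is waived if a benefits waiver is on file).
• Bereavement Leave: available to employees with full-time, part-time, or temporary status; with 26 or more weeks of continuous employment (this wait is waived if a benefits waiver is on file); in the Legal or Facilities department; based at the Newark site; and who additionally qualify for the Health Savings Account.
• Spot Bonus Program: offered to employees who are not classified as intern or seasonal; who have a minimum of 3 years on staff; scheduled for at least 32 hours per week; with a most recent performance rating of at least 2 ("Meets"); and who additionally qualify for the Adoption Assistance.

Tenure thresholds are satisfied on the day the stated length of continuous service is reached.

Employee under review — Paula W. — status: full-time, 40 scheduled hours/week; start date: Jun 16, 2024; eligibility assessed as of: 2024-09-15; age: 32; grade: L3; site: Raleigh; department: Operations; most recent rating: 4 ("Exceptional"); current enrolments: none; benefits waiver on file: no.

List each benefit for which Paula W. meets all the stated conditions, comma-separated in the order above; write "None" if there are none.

Service from Jun 16, 2024 to 2024-09-15: 91 days.
Health Savings Account — status full-time ✓ (not excluded); no waiver, service 91 days < 12 months (≈360 days) ✗ → not eligible.
Unlimited PTO Program — dept Operations ✗ → not eligible.
Adoption Assistance — status full-time ✓ (not excluded); service 91 days < 9 months (≈270 days) ✗ → not eligible.
Profit Sharing Plan — status full-time ✓; 40 hrs/wk ≥ 24 ✓; age 32 ≥ 21 ✓; no waiver, service 91 days ≥ 12 weeks (≈84 days) ✓ → eligible.
Bereavement Leave — status full-time ✓; no waiver, service 91 days < 26 weeks (≈182 days) ✗ → not eligible.
Spot Bonus Program — status full-time ✓ (not excluded); service 91 days < 3 years (≈1095 days) ✗ → not eligible.

Profit Sharing Plan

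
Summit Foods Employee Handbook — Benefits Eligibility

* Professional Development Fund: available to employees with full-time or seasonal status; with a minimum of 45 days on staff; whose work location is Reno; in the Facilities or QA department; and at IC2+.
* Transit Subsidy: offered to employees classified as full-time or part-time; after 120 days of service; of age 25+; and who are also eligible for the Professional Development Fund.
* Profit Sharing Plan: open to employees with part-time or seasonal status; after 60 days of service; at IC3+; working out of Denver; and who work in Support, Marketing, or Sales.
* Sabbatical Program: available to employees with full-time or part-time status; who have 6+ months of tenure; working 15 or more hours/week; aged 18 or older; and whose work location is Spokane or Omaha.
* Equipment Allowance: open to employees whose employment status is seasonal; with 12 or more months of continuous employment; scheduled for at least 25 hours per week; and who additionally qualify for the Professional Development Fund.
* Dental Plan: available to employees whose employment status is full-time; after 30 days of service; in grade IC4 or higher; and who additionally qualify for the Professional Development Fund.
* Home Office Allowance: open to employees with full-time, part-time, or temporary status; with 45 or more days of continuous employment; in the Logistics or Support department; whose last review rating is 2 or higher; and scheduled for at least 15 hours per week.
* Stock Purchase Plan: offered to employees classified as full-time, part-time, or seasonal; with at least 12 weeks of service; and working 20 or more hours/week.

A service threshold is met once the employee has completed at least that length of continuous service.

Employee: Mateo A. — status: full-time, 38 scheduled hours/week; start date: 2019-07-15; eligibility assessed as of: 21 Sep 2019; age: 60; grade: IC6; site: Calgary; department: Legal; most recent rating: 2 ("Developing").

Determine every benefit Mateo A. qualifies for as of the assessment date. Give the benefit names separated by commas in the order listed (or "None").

Service from 2019-07-15 to 21 Sep 2019: 68 days.
Professional Development Fund — status full-time ✓; service 68 days ≥ 45 days ✓; site Calgary ✗ (not Reno) → not eligible.
Transit Subsidy — status full-time ✓; service 68 days < 120 days ✗ → not eligible.
Profit Sharing Plan — status full-time ✗ (requires part-time or seasonal) → not eligible.
Sabbatical Program — status full-time ✓; service 68 days < 6 months (≈180 days) ✗ → not eligible.
Equipment Allowance — status full-time ✗ (requires seasonal) → not eligible.
Dental Plan — status full-time ✓; service 68 days ≥ 30 days ✓; grade IC6 ≥ IC4 ✓; not eligible for Professional Development Fund ✗ → not eligible.
Home Office Allowance — status full-time ✓; service 68 days ≥ 45 days ✓; dept Legal ✗ → not eligible.
Stock Purchase Plan — status full-time ✓; service 68 days < 12 weeks (≈84 days) ✗ → not eligible.

None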